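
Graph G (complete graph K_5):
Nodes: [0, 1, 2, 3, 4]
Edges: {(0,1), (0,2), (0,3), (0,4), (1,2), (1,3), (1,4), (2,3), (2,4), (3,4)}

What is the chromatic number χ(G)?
χ(G) = 5

Clique number ω(G) = 5 (lower bound: χ ≥ ω).
The clique on [0, 1, 2, 3, 4] has size 5, forcing χ ≥ 5, and the coloring below uses 5 colors, so χ(G) = 5.
A valid 5-coloring: color 1: [3]; color 2: [1]; color 3: [2]; color 4: [4]; color 5: [0].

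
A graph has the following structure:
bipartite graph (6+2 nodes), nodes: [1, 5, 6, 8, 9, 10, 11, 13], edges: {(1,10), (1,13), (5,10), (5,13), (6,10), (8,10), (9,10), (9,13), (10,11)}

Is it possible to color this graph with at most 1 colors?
Edge (1,10) forces its endpoints to differ, so 1 color is not enough.

No, G is not 1-colorable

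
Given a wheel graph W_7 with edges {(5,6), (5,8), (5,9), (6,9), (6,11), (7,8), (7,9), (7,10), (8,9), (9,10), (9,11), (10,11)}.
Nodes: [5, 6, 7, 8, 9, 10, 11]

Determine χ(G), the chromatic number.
Clique number ω(G) = 3 (lower bound: χ ≥ ω).
The clique on [9, 10, 11] has size 3, forcing χ ≥ 3, and the coloring below uses 3 colors, so χ(G) = 3.
A valid 3-coloring: color 1: [9]; color 2: [6, 8, 10]; color 3: [5, 7, 11].

χ(G) = 3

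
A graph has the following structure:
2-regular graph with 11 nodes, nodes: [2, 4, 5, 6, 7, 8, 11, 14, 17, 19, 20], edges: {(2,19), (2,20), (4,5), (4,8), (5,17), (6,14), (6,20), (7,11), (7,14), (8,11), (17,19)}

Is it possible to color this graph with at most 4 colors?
Yes, G is 4-colorable

A valid 4-coloring: color 1: [2, 4, 6, 7, 17]; color 2: [5, 8, 14, 19, 20]; color 3: [11].
(χ(G) = 3 ≤ 4.)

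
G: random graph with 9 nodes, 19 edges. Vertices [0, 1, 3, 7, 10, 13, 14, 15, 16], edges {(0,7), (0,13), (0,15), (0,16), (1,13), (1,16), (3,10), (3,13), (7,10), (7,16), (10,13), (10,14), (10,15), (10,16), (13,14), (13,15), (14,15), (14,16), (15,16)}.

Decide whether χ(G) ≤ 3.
The clique on vertices [10, 14, 15, 16] has size 4 > 3, so it alone needs 4 colors.

No, G is not 3-colorable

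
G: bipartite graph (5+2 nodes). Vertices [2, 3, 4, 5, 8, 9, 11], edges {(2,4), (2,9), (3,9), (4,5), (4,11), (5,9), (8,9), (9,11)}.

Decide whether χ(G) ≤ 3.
Yes, G is 3-colorable

A valid 3-coloring: color 1: [4, 9]; color 2: [2, 3, 5, 8, 11].
(χ(G) = 2 ≤ 3.)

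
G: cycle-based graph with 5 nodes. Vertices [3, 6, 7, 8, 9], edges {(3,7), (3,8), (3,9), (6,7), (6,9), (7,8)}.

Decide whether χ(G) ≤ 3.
Yes, G is 3-colorable

A valid 3-coloring: color 1: [7, 9]; color 2: [3, 6]; color 3: [8].
(χ(G) = 3 ≤ 3.)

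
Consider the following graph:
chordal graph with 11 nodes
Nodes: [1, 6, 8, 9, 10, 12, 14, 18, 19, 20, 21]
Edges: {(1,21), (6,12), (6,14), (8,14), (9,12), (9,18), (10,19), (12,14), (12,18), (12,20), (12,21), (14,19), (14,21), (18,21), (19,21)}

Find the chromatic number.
χ(G) = 3

Clique number ω(G) = 3 (lower bound: χ ≥ ω).
The clique on [9, 12, 18] has size 3, forcing χ ≥ 3, and the coloring below uses 3 colors, so χ(G) = 3.
A valid 3-coloring: color 1: [1, 8, 12, 19]; color 2: [10, 14, 18, 20]; color 3: [6, 9, 21].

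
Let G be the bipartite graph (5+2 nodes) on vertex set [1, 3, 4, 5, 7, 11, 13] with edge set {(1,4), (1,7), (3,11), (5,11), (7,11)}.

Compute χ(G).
χ(G) = 2

Clique number ω(G) = 2 (lower bound: χ ≥ ω).
The graph is bipartite (no odd cycle), so 2 colors suffice: χ(G) = 2.
A valid 2-coloring: color 1: [1, 11, 13]; color 2: [3, 4, 5, 7].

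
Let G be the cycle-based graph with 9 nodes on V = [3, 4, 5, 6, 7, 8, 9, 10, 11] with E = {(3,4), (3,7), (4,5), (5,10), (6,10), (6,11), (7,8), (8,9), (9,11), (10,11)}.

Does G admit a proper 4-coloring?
A valid 4-coloring: color 1: [3, 5, 8, 11]; color 2: [4, 7, 9, 10]; color 3: [6].
(χ(G) = 3 ≤ 4.)

Yes, G is 4-colorable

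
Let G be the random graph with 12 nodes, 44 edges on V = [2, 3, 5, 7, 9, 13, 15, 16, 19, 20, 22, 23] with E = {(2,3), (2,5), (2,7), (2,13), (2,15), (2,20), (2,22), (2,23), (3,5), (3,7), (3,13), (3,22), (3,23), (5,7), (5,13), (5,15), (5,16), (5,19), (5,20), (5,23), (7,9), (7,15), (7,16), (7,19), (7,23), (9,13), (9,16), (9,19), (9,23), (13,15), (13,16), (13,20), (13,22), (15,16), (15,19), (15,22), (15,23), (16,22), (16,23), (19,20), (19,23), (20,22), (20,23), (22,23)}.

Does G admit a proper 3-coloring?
No, G is not 3-colorable

The clique on vertices [2, 3, 5, 7, 23] has size 5 > 3, so it alone needs 5 colors.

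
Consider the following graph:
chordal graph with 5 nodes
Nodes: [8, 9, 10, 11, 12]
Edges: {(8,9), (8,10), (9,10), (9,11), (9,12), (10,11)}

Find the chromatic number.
χ(G) = 3

Clique number ω(G) = 3 (lower bound: χ ≥ ω).
The clique on [8, 9, 10] has size 3, forcing χ ≥ 3, and the coloring below uses 3 colors, so χ(G) = 3.
A valid 3-coloring: color 1: [9]; color 2: [10, 12]; color 3: [8, 11].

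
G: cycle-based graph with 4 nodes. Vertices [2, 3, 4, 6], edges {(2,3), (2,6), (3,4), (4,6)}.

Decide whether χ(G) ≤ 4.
Yes, G is 4-colorable

A valid 4-coloring: color 1: [2, 4]; color 2: [3, 6].
(χ(G) = 2 ≤ 4.)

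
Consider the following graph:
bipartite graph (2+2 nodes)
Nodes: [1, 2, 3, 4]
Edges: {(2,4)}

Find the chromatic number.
Clique number ω(G) = 2 (lower bound: χ ≥ ω).
The graph is bipartite (no odd cycle), so 2 colors suffice: χ(G) = 2.
A valid 2-coloring: color 1: [1, 3, 4]; color 2: [2].

χ(G) = 2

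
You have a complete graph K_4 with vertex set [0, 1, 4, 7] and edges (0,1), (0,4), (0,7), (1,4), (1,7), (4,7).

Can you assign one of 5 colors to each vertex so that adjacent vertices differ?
Yes, G is 5-colorable

A valid 5-coloring: color 1: [1]; color 2: [4]; color 3: [7]; color 4: [0].
(χ(G) = 4 ≤ 5.)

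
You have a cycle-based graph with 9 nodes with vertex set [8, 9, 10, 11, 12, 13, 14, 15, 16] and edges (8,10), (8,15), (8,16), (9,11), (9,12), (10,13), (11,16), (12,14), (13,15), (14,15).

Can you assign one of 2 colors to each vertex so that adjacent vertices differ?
Odd cycle [9, 12, 14, 15, 8, 16, 11] needs 3 colors (χ ≥ 3).
Hence χ(G) ≥ 3 > 2, so no proper 2-coloring exists.

No, G is not 2-colorable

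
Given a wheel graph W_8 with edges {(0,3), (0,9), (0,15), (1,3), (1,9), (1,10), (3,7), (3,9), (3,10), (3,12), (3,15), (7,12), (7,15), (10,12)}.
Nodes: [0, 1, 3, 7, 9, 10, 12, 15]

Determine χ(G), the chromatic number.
χ(G) = 4

Clique number ω(G) = 3 (lower bound: χ ≥ ω).
Odd cycle [15, 7, 12, 10, 1, 9, 0] needs 3 colors (χ ≥ 3).
Vertex 3 is adjacent to every vertex of [0, 1, 7, 9, 10, 12, 15], which already need 3 colors among themselves, so 3 needs a new color (χ ≥ 4).
The coloring below uses 4 colors, so χ(G) = 4.
A valid 4-coloring: color 1: [3]; color 2: [9, 12, 15]; color 3: [0, 7, 10]; color 4: [1].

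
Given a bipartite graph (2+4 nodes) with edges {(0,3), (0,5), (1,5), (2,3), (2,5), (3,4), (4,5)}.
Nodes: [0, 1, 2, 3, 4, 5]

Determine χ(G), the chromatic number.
χ(G) = 2

Clique number ω(G) = 2 (lower bound: χ ≥ ω).
The graph is bipartite (no odd cycle), so 2 colors suffice: χ(G) = 2.
A valid 2-coloring: color 1: [3, 5]; color 2: [0, 1, 2, 4].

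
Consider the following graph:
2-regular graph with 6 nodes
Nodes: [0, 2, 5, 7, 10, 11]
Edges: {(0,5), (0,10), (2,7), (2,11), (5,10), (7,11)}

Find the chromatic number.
χ(G) = 3

Clique number ω(G) = 3 (lower bound: χ ≥ ω).
The clique on [0, 5, 10] has size 3, forcing χ ≥ 3, and the coloring below uses 3 colors, so χ(G) = 3.
A valid 3-coloring: color 1: [10, 11]; color 2: [2, 5]; color 3: [0, 7].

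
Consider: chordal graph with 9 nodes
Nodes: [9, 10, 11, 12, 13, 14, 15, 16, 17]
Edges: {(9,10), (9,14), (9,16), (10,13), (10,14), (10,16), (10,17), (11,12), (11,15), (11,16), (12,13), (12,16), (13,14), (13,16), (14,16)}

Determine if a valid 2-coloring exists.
No, G is not 2-colorable

The clique on vertices [9, 10, 14, 16] has size 4 > 2, so it alone needs 4 colors.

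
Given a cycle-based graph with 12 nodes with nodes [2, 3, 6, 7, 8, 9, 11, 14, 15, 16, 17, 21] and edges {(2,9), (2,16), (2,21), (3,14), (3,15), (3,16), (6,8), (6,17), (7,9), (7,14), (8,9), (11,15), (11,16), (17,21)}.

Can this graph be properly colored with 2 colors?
Yes, G is 2-colorable

A valid 2-coloring: color 1: [2, 3, 7, 8, 11, 17]; color 2: [6, 9, 14, 15, 16, 21].
(χ(G) = 2 ≤ 2.)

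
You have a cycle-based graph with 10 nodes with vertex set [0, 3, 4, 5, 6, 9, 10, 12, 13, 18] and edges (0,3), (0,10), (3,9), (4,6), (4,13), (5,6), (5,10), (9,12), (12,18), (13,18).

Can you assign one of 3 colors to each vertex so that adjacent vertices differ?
A valid 3-coloring: color 1: [3, 6, 10, 12, 13]; color 2: [0, 4, 5, 9, 18].
(χ(G) = 2 ≤ 3.)

Yes, G is 3-colorable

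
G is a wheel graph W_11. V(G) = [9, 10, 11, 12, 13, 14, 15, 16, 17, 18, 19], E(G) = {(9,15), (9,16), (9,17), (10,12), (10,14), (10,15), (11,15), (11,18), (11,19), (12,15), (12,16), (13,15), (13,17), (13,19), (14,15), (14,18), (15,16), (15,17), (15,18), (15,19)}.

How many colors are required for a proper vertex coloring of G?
χ(G) = 3

Clique number ω(G) = 3 (lower bound: χ ≥ ω).
The clique on [9, 15, 16] has size 3, forcing χ ≥ 3, and the coloring below uses 3 colors, so χ(G) = 3.
A valid 3-coloring: color 1: [15]; color 2: [10, 16, 17, 18, 19]; color 3: [9, 11, 12, 13, 14].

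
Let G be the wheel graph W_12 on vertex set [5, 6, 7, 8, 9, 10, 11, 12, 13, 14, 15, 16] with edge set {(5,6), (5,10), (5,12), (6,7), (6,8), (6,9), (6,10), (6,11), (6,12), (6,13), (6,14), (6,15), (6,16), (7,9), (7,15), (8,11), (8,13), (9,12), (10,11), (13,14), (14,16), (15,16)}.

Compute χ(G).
Clique number ω(G) = 3 (lower bound: χ ≥ ω).
Odd cycle [11, 10, 5, 12, 9, 7, 15, 16, 14, 13, 8] needs 3 colors (χ ≥ 3).
Vertex 6 is adjacent to every vertex of [5, 7, 8, 9, 10, 11, 12, 13, 14, 15, 16], which already need 3 colors among themselves, so 6 needs a new color (χ ≥ 4).
The coloring below uses 4 colors, so χ(G) = 4.
A valid 4-coloring: color 1: [6]; color 2: [5, 9, 11, 13, 15]; color 3: [7, 8, 10, 12, 16]; color 4: [14].

χ(G) = 4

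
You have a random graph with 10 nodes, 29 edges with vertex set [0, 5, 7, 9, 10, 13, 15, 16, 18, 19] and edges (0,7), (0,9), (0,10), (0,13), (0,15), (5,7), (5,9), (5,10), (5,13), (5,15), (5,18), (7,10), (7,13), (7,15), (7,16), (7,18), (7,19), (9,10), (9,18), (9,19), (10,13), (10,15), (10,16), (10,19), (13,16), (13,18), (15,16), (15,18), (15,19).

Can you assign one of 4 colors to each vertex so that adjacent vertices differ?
A valid 4-coloring: color 1: [10, 18]; color 2: [7, 9]; color 3: [13, 15]; color 4: [0, 5, 16, 19].
(χ(G) = 4 ≤ 4.)

Yes, G is 4-colorable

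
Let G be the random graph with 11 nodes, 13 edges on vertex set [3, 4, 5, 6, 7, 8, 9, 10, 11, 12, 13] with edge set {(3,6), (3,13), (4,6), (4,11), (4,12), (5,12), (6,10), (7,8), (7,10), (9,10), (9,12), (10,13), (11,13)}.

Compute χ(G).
χ(G) = 3

Clique number ω(G) = 2 (lower bound: χ ≥ ω).
Odd cycle [4, 6, 3, 13, 11] needs 3 colors (χ ≥ 3).
The coloring below uses 3 colors, so χ(G) = 3.
A valid 3-coloring: color 1: [3, 4, 5, 8, 10]; color 2: [6, 7, 12, 13]; color 3: [9, 11].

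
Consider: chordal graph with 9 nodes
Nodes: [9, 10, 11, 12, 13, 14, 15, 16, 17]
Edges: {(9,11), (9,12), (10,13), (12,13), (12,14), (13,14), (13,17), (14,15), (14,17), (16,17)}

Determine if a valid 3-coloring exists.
A valid 3-coloring: color 1: [9, 13, 15, 16]; color 2: [10, 11, 14]; color 3: [12, 17].
(χ(G) = 3 ≤ 3.)

Yes, G is 3-colorable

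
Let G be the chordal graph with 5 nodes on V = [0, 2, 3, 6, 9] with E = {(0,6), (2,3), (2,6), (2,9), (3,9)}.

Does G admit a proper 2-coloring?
The clique on vertices [2, 3, 9] has size 3 > 2, so it alone needs 3 colors.

No, G is not 2-colorable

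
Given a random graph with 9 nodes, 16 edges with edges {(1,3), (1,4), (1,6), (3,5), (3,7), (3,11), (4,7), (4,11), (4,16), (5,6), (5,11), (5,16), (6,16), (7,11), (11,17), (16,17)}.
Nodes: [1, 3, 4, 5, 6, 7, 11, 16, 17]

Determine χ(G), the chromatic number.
χ(G) = 3

Clique number ω(G) = 3 (lower bound: χ ≥ ω).
The clique on [5, 6, 16] has size 3, forcing χ ≥ 3, and the coloring below uses 3 colors, so χ(G) = 3.
A valid 3-coloring: color 1: [1, 11, 16]; color 2: [5, 7, 17]; color 3: [3, 4, 6].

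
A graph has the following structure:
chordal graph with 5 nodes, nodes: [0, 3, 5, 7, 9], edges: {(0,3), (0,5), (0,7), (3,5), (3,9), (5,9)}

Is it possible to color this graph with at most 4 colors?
A valid 4-coloring: color 1: [3, 7]; color 2: [0, 9]; color 3: [5].
(χ(G) = 3 ≤ 4.)

Yes, G is 4-colorable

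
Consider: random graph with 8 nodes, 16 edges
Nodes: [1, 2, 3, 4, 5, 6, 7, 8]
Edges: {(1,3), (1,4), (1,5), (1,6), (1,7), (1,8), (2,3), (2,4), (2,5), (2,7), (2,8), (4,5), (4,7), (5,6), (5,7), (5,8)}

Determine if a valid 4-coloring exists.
Yes, G is 4-colorable

A valid 4-coloring: color 1: [1, 2]; color 2: [3, 5]; color 3: [4, 6, 8]; color 4: [7].
(χ(G) = 4 ≤ 4.)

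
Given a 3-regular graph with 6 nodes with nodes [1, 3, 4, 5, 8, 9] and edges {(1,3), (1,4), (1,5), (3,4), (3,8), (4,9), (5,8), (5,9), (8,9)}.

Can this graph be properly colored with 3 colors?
Yes, G is 3-colorable

A valid 3-coloring: color 1: [4, 5]; color 2: [3, 9]; color 3: [1, 8].
(χ(G) = 3 ≤ 3.)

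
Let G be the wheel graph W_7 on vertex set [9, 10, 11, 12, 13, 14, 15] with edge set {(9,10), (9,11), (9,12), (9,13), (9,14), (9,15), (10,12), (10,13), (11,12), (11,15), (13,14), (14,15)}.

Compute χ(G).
χ(G) = 3

Clique number ω(G) = 3 (lower bound: χ ≥ ω).
The clique on [9, 10, 12] has size 3, forcing χ ≥ 3, and the coloring below uses 3 colors, so χ(G) = 3.
A valid 3-coloring: color 1: [9]; color 2: [10, 11, 14]; color 3: [12, 13, 15].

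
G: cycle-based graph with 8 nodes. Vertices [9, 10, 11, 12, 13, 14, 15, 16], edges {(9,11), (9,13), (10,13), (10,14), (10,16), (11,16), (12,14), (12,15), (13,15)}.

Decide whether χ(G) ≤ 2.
Odd cycle [13, 9, 11, 16, 10] needs 3 colors (χ ≥ 3).
Hence χ(G) ≥ 3 > 2, so no proper 2-coloring exists.

No, G is not 2-colorable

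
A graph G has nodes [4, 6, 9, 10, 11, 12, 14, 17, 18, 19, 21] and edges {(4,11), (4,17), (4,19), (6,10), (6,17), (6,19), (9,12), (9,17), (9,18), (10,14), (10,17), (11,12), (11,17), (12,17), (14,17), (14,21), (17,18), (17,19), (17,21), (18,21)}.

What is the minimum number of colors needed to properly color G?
χ(G) = 3

Clique number ω(G) = 3 (lower bound: χ ≥ ω).
The clique on [4, 11, 17] has size 3, forcing χ ≥ 3, and the coloring below uses 3 colors, so χ(G) = 3.
A valid 3-coloring: color 1: [17]; color 2: [9, 10, 11, 19, 21]; color 3: [4, 6, 12, 14, 18].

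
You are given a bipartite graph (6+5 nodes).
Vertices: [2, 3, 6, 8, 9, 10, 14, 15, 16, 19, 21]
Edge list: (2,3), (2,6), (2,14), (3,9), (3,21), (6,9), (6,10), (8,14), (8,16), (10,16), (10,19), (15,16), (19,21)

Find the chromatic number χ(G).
χ(G) = 2

Clique number ω(G) = 2 (lower bound: χ ≥ ω).
The graph is bipartite (no odd cycle), so 2 colors suffice: χ(G) = 2.
A valid 2-coloring: color 1: [2, 8, 9, 10, 15, 21]; color 2: [3, 6, 14, 16, 19].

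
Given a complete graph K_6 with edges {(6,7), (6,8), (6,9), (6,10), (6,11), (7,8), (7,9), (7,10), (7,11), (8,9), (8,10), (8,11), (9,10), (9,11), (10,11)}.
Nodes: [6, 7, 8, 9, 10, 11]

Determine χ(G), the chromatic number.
χ(G) = 6

Clique number ω(G) = 6 (lower bound: χ ≥ ω).
The clique on [6, 7, 8, 9, 10, 11] has size 6, forcing χ ≥ 6, and the coloring below uses 6 colors, so χ(G) = 6.
A valid 6-coloring: color 1: [7]; color 2: [6]; color 3: [10]; color 4: [8]; color 5: [9]; color 6: [11].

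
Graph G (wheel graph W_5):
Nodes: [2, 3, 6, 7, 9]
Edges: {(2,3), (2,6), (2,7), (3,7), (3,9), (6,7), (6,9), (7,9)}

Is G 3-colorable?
Yes, G is 3-colorable

A valid 3-coloring: color 1: [7]; color 2: [2, 9]; color 3: [3, 6].
(χ(G) = 3 ≤ 3.)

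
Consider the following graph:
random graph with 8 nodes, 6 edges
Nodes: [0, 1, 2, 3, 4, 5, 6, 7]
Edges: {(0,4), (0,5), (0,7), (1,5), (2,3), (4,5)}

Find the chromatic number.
Clique number ω(G) = 3 (lower bound: χ ≥ ω).
The clique on [0, 4, 5] has size 3, forcing χ ≥ 3, and the coloring below uses 3 colors, so χ(G) = 3.
A valid 3-coloring: color 1: [0, 1, 3, 6]; color 2: [2, 5, 7]; color 3: [4].

χ(G) = 3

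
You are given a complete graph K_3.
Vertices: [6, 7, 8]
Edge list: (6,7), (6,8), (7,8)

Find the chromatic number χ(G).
χ(G) = 3

Clique number ω(G) = 3 (lower bound: χ ≥ ω).
The clique on [6, 7, 8] has size 3, forcing χ ≥ 3, and the coloring below uses 3 colors, so χ(G) = 3.
A valid 3-coloring: color 1: [6]; color 2: [7]; color 3: [8].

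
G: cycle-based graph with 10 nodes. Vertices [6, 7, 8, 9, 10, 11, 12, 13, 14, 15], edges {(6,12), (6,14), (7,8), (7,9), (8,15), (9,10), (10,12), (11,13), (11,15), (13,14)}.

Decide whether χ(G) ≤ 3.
Yes, G is 3-colorable

A valid 3-coloring: color 1: [8, 9, 11, 12, 14]; color 2: [6, 7, 10, 13, 15].
(χ(G) = 2 ≤ 3.)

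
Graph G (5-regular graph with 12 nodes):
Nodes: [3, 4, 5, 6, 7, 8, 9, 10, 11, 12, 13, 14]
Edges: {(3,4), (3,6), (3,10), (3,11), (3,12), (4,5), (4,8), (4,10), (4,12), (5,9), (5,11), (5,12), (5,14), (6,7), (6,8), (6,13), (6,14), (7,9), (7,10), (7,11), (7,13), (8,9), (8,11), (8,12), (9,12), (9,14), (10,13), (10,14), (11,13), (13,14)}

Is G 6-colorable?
A valid 6-coloring: color 1: [4, 7, 14]; color 2: [3, 5, 8, 13]; color 3: [6, 10, 11, 12]; color 4: [9].
(χ(G) = 4 ≤ 6.)

Yes, G is 6-colorable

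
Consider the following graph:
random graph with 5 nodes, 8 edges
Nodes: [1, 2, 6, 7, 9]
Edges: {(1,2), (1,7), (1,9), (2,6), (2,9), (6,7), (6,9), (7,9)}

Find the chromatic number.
Clique number ω(G) = 3 (lower bound: χ ≥ ω).
The clique on [1, 2, 9] has size 3, forcing χ ≥ 3, and the coloring below uses 3 colors, so χ(G) = 3.
A valid 3-coloring: color 1: [9]; color 2: [1, 6]; color 3: [2, 7].

χ(G) = 3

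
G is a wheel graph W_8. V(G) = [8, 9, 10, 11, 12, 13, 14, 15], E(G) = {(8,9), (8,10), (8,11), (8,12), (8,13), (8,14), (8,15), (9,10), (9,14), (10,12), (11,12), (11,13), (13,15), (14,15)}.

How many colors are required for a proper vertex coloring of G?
Clique number ω(G) = 3 (lower bound: χ ≥ ω).
Odd cycle [9, 10, 12, 11, 13, 15, 14] needs 3 colors (χ ≥ 3).
Vertex 8 is adjacent to every vertex of [9, 10, 11, 12, 13, 14, 15], which already need 3 colors among themselves, so 8 needs a new color (χ ≥ 4).
The coloring below uses 4 colors, so χ(G) = 4.
A valid 4-coloring: color 1: [8]; color 2: [9, 12, 15]; color 3: [10, 11, 14]; color 4: [13].

χ(G) = 4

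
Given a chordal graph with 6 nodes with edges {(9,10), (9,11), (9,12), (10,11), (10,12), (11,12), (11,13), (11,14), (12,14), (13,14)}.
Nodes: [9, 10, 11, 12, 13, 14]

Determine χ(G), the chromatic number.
Clique number ω(G) = 4 (lower bound: χ ≥ ω).
The clique on [9, 10, 11, 12] has size 4, forcing χ ≥ 4, and the coloring below uses 4 colors, so χ(G) = 4.
A valid 4-coloring: color 1: [11]; color 2: [12, 13]; color 3: [9, 14]; color 4: [10].

χ(G) = 4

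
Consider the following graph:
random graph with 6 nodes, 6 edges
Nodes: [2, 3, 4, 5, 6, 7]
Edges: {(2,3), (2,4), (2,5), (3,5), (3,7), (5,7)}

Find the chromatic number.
χ(G) = 3

Clique number ω(G) = 3 (lower bound: χ ≥ ω).
The clique on [2, 3, 5] has size 3, forcing χ ≥ 3, and the coloring below uses 3 colors, so χ(G) = 3.
A valid 3-coloring: color 1: [2, 6, 7]; color 2: [3, 4]; color 3: [5].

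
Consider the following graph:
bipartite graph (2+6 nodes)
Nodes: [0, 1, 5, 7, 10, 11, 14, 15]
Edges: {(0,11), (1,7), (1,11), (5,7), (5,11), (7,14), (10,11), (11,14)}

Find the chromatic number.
χ(G) = 2

Clique number ω(G) = 2 (lower bound: χ ≥ ω).
The graph is bipartite (no odd cycle), so 2 colors suffice: χ(G) = 2.
A valid 2-coloring: color 1: [7, 11, 15]; color 2: [0, 1, 5, 10, 14].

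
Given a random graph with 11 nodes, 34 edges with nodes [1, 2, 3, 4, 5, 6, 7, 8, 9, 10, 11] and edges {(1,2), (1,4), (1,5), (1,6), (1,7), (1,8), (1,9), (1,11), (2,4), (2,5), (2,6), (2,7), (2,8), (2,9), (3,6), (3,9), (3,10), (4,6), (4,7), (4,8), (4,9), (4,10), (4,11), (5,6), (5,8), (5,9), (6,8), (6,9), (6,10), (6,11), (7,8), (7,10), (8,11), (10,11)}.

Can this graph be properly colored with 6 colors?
A valid 6-coloring: color 1: [6, 7]; color 2: [3, 4, 5]; color 3: [1, 10]; color 4: [8, 9]; color 5: [2, 11].
(χ(G) = 5 ≤ 6.)

Yes, G is 6-colorable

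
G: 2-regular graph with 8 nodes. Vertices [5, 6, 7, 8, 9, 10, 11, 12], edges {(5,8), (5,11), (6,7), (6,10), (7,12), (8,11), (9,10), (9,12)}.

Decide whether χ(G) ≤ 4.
Yes, G is 4-colorable

A valid 4-coloring: color 1: [5, 6, 9]; color 2: [7, 8, 10]; color 3: [11, 12].
(χ(G) = 3 ≤ 4.)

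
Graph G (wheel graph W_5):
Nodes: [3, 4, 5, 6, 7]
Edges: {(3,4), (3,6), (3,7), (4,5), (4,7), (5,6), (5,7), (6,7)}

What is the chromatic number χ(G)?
χ(G) = 3

Clique number ω(G) = 3 (lower bound: χ ≥ ω).
The clique on [3, 4, 7] has size 3, forcing χ ≥ 3, and the coloring below uses 3 colors, so χ(G) = 3.
A valid 3-coloring: color 1: [7]; color 2: [3, 5]; color 3: [4, 6].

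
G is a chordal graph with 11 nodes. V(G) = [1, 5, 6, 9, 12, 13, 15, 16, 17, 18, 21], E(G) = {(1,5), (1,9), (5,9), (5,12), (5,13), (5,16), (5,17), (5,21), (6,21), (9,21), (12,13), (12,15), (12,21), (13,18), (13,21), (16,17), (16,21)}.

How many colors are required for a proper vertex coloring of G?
χ(G) = 4

Clique number ω(G) = 4 (lower bound: χ ≥ ω).
The clique on [5, 12, 13, 21] has size 4, forcing χ ≥ 4, and the coloring below uses 4 colors, so χ(G) = 4.
A valid 4-coloring: color 1: [5, 6, 15, 18]; color 2: [1, 17, 21]; color 3: [9, 13, 16]; color 4: [12].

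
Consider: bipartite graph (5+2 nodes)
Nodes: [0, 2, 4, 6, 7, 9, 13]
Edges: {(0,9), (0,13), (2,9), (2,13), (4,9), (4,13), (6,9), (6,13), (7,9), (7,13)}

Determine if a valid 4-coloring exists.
A valid 4-coloring: color 1: [9, 13]; color 2: [0, 2, 4, 6, 7].
(χ(G) = 2 ≤ 4.)

Yes, G is 4-colorable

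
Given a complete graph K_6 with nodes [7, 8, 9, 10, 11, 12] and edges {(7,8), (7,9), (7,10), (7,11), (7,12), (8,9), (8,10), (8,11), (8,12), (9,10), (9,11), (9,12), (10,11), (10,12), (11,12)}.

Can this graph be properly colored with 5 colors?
No, G is not 5-colorable

The clique on vertices [7, 8, 9, 10, 11, 12] has size 6 > 5, so it alone needs 6 colors.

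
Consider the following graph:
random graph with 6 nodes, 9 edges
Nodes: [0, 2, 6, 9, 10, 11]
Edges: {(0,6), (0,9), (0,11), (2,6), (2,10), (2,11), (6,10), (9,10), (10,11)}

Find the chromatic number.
χ(G) = 3

Clique number ω(G) = 3 (lower bound: χ ≥ ω).
The clique on [2, 10, 11] has size 3, forcing χ ≥ 3, and the coloring below uses 3 colors, so χ(G) = 3.
A valid 3-coloring: color 1: [0, 10]; color 2: [6, 9, 11]; color 3: [2].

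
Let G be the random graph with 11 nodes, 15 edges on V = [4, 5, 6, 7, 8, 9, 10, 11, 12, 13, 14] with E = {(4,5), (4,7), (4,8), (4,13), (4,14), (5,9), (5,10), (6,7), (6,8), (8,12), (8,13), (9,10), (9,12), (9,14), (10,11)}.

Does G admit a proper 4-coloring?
Yes, G is 4-colorable

A valid 4-coloring: color 1: [4, 6, 9, 11]; color 2: [5, 7, 8, 14]; color 3: [10, 12, 13].
(χ(G) = 3 ≤ 4.)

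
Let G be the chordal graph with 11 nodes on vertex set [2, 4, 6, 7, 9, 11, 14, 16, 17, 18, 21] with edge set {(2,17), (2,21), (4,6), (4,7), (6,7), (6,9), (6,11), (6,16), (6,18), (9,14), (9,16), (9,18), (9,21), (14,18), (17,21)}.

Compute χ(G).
χ(G) = 3

Clique number ω(G) = 3 (lower bound: χ ≥ ω).
The clique on [2, 17, 21] has size 3, forcing χ ≥ 3, and the coloring below uses 3 colors, so χ(G) = 3.
A valid 3-coloring: color 1: [6, 14, 21]; color 2: [7, 9, 11, 17]; color 3: [2, 4, 16, 18].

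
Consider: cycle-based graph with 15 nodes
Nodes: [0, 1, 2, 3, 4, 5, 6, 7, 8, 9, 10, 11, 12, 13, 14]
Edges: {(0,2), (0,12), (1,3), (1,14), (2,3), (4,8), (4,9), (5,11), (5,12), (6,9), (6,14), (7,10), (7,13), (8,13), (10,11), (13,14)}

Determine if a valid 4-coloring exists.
A valid 4-coloring: color 1: [0, 1, 4, 5, 6, 10, 13]; color 2: [2, 7, 8, 9, 11, 12, 14]; color 3: [3].
(χ(G) = 3 ≤ 4.)

Yes, G is 4-colorable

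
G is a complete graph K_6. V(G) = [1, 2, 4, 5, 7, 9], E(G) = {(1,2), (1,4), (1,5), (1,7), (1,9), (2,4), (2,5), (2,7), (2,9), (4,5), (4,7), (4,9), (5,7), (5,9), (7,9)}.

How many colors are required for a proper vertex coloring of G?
Clique number ω(G) = 6 (lower bound: χ ≥ ω).
The clique on [1, 2, 4, 5, 7, 9] has size 6, forcing χ ≥ 6, and the coloring below uses 6 colors, so χ(G) = 6.
A valid 6-coloring: color 1: [4]; color 2: [2]; color 3: [7]; color 4: [5]; color 5: [1]; color 6: [9].

χ(G) = 6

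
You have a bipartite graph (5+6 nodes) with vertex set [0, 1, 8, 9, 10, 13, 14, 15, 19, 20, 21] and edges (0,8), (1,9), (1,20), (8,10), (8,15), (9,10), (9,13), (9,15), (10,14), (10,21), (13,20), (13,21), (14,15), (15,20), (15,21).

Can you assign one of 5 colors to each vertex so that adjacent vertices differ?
Yes, G is 5-colorable

A valid 5-coloring: color 1: [0, 1, 10, 13, 15, 19]; color 2: [8, 9, 14, 20, 21].
(χ(G) = 2 ≤ 5.)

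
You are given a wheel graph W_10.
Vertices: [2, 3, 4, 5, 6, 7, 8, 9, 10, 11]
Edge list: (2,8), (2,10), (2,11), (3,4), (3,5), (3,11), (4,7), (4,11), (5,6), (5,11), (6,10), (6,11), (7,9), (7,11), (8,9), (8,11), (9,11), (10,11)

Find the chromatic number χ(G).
χ(G) = 4

Clique number ω(G) = 3 (lower bound: χ ≥ ω).
Odd cycle [6, 10, 2, 8, 9, 7, 4, 3, 5] needs 3 colors (χ ≥ 3).
Vertex 11 is adjacent to every vertex of [2, 3, 4, 5, 6, 7, 8, 9, 10], which already need 3 colors among themselves, so 11 needs a new color (χ ≥ 4).
The coloring below uses 4 colors, so χ(G) = 4.
A valid 4-coloring: color 1: [11]; color 2: [2, 3, 6, 9]; color 3: [5, 7, 8, 10]; color 4: [4].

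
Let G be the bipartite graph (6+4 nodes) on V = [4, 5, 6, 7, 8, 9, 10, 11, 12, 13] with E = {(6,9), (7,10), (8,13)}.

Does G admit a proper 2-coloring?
Yes, G is 2-colorable

A valid 2-coloring: color 1: [4, 5, 6, 7, 8, 11, 12]; color 2: [9, 10, 13].
(χ(G) = 2 ≤ 2.)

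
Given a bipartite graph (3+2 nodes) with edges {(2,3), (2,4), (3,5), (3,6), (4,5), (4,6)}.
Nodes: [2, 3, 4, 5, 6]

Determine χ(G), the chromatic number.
Clique number ω(G) = 2 (lower bound: χ ≥ ω).
The graph is bipartite (no odd cycle), so 2 colors suffice: χ(G) = 2.
A valid 2-coloring: color 1: [3, 4]; color 2: [2, 5, 6].

χ(G) = 2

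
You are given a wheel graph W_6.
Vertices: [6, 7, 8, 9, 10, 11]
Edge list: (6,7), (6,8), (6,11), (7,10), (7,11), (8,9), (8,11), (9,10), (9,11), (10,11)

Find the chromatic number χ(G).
Clique number ω(G) = 3 (lower bound: χ ≥ ω).
Odd cycle [8, 6, 7, 10, 9] needs 3 colors (χ ≥ 3).
Vertex 11 is adjacent to every vertex of [6, 7, 8, 9, 10], which already need 3 colors among themselves, so 11 needs a new color (χ ≥ 4).
The coloring below uses 4 colors, so χ(G) = 4.
A valid 4-coloring: color 1: [11]; color 2: [8, 10]; color 3: [6, 9]; color 4: [7].

χ(G) = 4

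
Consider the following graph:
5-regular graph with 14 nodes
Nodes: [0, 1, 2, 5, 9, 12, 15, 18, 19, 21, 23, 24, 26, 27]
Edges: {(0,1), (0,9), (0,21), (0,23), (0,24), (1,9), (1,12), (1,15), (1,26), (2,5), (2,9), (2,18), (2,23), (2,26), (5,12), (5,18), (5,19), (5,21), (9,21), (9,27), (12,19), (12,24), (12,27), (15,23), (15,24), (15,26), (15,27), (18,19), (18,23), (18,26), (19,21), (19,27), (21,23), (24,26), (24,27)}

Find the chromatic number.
χ(G) = 4

Clique number ω(G) = 3 (lower bound: χ ≥ ω).
Suppose a proper 3-coloring c exists. The clique [0, 1, 9] takes 3 distinct colors; by symmetry let c(0) = 1, c(1) = 2, c(9) = 3.
- Vertex 21: neighbors [0, 9] already have colors [1, 3] ⇒ c(21) = 2.
- Vertex 23: neighbors [0, 21] already have colors [1, 2] ⇒ c(23) = 3.
- Vertex 15: neighbors [1, 23] already have colors [2, 3] ⇒ c(15) = 1.
- Vertex 26: neighbors [15, 1] already have colors [1, 2] ⇒ c(26) = 3.
- Vertex 27: neighbors [15, 9] already have colors [1, 3] ⇒ c(27) = 2.
- Vertex 24: neighbors [0, 27, 26] already have colors [1, 2, 3] — all 3 colors blocked. Contradiction.
The forced assignments end in a contradiction, so G has no proper 3-coloring (χ ≥ 4).
The coloring below uses 4 colors, so χ(G) = 4.
A valid 4-coloring: color 1: [12, 15, 18, 21]; color 2: [0, 5, 26, 27]; color 3: [1, 2, 19, 24]; color 4: [9, 23].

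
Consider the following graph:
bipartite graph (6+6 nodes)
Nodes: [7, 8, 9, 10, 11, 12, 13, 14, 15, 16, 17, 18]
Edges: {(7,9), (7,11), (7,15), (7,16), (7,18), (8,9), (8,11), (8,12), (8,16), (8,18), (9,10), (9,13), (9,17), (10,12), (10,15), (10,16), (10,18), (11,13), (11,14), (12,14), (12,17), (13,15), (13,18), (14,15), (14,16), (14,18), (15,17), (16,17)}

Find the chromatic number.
Clique number ω(G) = 2 (lower bound: χ ≥ ω).
The graph is bipartite (no odd cycle), so 2 colors suffice: χ(G) = 2.
A valid 2-coloring: color 1: [9, 11, 12, 15, 16, 18]; color 2: [7, 8, 10, 13, 14, 17].

χ(G) = 2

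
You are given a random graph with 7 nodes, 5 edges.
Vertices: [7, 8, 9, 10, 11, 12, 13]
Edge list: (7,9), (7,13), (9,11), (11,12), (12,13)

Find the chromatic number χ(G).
Clique number ω(G) = 2 (lower bound: χ ≥ ω).
Odd cycle [12, 11, 9, 7, 13] needs 3 colors (χ ≥ 3).
The coloring below uses 3 colors, so χ(G) = 3.
A valid 3-coloring: color 1: [7, 8, 10, 12]; color 2: [9, 13]; color 3: [11].

χ(G) = 3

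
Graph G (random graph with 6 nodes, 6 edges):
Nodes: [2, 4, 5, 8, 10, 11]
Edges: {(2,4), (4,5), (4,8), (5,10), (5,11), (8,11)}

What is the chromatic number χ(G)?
Clique number ω(G) = 2 (lower bound: χ ≥ ω).
The graph is bipartite (no odd cycle), so 2 colors suffice: χ(G) = 2.
A valid 2-coloring: color 1: [2, 5, 8]; color 2: [4, 10, 11].

χ(G) = 2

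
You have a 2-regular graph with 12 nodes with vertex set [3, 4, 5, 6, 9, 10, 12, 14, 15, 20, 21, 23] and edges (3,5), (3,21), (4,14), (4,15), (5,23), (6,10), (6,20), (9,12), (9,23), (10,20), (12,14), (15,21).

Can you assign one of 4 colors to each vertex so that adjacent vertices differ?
A valid 4-coloring: color 1: [3, 6, 9, 14, 15]; color 2: [4, 10, 12, 21, 23]; color 3: [5, 20].
(χ(G) = 3 ≤ 4.)

Yes, G is 4-colorable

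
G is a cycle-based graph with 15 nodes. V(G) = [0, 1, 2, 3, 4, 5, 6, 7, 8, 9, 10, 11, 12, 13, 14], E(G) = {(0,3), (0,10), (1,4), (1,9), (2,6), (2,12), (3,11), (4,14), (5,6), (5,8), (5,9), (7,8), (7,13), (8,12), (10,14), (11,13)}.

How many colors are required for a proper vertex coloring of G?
Clique number ω(G) = 2 (lower bound: χ ≥ ω).
Odd cycle [2, 6, 5, 8, 12] needs 3 colors (χ ≥ 3).
The coloring below uses 3 colors, so χ(G) = 3.
A valid 3-coloring: color 1: [3, 4, 6, 8, 9, 10, 13]; color 2: [0, 1, 2, 5, 7, 11, 14]; color 3: [12].

χ(G) = 3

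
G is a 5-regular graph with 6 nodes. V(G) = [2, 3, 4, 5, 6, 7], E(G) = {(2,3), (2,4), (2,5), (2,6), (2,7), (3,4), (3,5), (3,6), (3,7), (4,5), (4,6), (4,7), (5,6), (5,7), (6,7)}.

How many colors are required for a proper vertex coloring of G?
Clique number ω(G) = 6 (lower bound: χ ≥ ω).
The clique on [2, 3, 4, 5, 6, 7] has size 6, forcing χ ≥ 6, and the coloring below uses 6 colors, so χ(G) = 6.
A valid 6-coloring: color 1: [5]; color 2: [2]; color 3: [7]; color 4: [3]; color 5: [4]; color 6: [6].

χ(G) = 6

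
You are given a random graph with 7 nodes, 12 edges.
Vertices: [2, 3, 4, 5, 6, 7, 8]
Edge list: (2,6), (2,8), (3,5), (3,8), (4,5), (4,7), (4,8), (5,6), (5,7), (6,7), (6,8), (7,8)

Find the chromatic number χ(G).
Clique number ω(G) = 3 (lower bound: χ ≥ ω).
The clique on [4, 7, 8] has size 3, forcing χ ≥ 3, and the coloring below uses 3 colors, so χ(G) = 3.
A valid 3-coloring: color 1: [5, 8]; color 2: [3, 4, 6]; color 3: [2, 7].

χ(G) = 3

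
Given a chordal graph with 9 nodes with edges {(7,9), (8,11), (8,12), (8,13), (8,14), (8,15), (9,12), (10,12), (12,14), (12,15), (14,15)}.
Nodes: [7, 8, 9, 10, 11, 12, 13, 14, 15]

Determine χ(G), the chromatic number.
χ(G) = 4

Clique number ω(G) = 4 (lower bound: χ ≥ ω).
The clique on [8, 12, 14, 15] has size 4, forcing χ ≥ 4, and the coloring below uses 4 colors, so χ(G) = 4.
A valid 4-coloring: color 1: [8, 9, 10]; color 2: [7, 11, 12, 13]; color 3: [15]; color 4: [14].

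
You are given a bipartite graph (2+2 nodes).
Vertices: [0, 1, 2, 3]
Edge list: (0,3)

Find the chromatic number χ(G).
χ(G) = 2

Clique number ω(G) = 2 (lower bound: χ ≥ ω).
The graph is bipartite (no odd cycle), so 2 colors suffice: χ(G) = 2.
A valid 2-coloring: color 1: [1, 2, 3]; color 2: [0].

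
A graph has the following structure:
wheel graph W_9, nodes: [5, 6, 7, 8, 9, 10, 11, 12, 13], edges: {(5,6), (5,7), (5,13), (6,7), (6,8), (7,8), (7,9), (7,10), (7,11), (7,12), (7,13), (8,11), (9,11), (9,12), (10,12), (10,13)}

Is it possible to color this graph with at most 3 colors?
A valid 3-coloring: color 1: [7]; color 2: [5, 8, 9, 10]; color 3: [6, 11, 12, 13].
(χ(G) = 3 ≤ 3.)

Yes, G is 3-colorable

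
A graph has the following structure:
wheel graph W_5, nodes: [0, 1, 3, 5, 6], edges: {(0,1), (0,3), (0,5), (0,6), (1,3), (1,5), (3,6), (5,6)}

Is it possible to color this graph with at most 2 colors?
No, G is not 2-colorable

The clique on vertices [0, 1, 3] has size 3 > 2, so it alone needs 3 colors.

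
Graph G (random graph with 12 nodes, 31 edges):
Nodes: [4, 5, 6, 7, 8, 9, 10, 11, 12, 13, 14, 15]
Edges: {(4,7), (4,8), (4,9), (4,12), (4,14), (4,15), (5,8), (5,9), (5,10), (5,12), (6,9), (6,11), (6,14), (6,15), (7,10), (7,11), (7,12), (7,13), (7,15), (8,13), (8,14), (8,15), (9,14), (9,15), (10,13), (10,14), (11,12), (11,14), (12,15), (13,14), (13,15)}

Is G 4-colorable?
A valid 4-coloring: color 1: [5, 14, 15]; color 2: [4, 11, 13]; color 3: [7, 8, 9]; color 4: [6, 10, 12].
(χ(G) = 4 ≤ 4.)

Yes, G is 4-colorable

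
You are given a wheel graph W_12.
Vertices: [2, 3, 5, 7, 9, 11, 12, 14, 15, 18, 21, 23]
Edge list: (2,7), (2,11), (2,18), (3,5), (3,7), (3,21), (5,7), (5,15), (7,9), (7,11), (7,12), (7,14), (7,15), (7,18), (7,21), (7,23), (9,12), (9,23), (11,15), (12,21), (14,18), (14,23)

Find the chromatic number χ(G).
Clique number ω(G) = 3 (lower bound: χ ≥ ω).
Odd cycle [11, 2, 18, 14, 23, 9, 12, 21, 3, 5, 15] needs 3 colors (χ ≥ 3).
Vertex 7 is adjacent to every vertex of [2, 3, 5, 9, 11, 12, 14, 15, 18, 21, 23], which already need 3 colors among themselves, so 7 needs a new color (χ ≥ 4).
The coloring below uses 4 colors, so χ(G) = 4.
A valid 4-coloring: color 1: [7]; color 2: [5, 11, 12, 18, 23]; color 3: [2, 9, 14, 15, 21]; color 4: [3].

χ(G) = 4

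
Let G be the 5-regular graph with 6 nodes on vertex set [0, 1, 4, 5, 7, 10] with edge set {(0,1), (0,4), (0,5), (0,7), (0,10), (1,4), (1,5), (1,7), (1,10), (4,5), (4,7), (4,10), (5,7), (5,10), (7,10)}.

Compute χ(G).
χ(G) = 6

Clique number ω(G) = 6 (lower bound: χ ≥ ω).
The clique on [0, 1, 4, 5, 7, 10] has size 6, forcing χ ≥ 6, and the coloring below uses 6 colors, so χ(G) = 6.
A valid 6-coloring: color 1: [10]; color 2: [4]; color 3: [5]; color 4: [7]; color 5: [1]; color 6: [0].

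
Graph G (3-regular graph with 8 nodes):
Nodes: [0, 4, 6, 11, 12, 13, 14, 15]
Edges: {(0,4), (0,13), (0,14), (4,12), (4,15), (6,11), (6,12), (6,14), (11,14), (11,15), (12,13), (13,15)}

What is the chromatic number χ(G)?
Clique number ω(G) = 3 (lower bound: χ ≥ ω).
The clique on [6, 11, 14] has size 3, forcing χ ≥ 3, and the coloring below uses 3 colors, so χ(G) = 3.
A valid 3-coloring: color 1: [4, 6, 13]; color 2: [0, 11, 12]; color 3: [14, 15].

χ(G) = 3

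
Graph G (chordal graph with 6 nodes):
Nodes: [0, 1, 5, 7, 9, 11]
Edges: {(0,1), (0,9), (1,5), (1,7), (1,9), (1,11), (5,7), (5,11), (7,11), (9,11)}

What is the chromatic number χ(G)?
χ(G) = 4

Clique number ω(G) = 4 (lower bound: χ ≥ ω).
The clique on [1, 5, 7, 11] has size 4, forcing χ ≥ 4, and the coloring below uses 4 colors, so χ(G) = 4.
A valid 4-coloring: color 1: [1]; color 2: [0, 11]; color 3: [5, 9]; color 4: [7].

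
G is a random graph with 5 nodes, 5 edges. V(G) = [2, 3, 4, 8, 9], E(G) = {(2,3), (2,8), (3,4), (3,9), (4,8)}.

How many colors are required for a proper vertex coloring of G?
χ(G) = 2

Clique number ω(G) = 2 (lower bound: χ ≥ ω).
The graph is bipartite (no odd cycle), so 2 colors suffice: χ(G) = 2.
A valid 2-coloring: color 1: [3, 8]; color 2: [2, 4, 9].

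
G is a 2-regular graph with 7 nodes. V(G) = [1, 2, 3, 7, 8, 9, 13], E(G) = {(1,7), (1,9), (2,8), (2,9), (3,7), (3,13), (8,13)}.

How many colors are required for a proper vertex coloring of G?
χ(G) = 3

Clique number ω(G) = 2 (lower bound: χ ≥ ω).
Odd cycle [2, 8, 13, 3, 7, 1, 9] needs 3 colors (χ ≥ 3).
The coloring below uses 3 colors, so χ(G) = 3.
A valid 3-coloring: color 1: [1, 3, 8]; color 2: [2, 7, 13]; color 3: [9].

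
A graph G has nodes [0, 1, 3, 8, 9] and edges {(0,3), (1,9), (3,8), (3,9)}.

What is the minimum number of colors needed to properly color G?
Clique number ω(G) = 2 (lower bound: χ ≥ ω).
The graph is bipartite (no odd cycle), so 2 colors suffice: χ(G) = 2.
A valid 2-coloring: color 1: [1, 3]; color 2: [0, 8, 9].

χ(G) = 2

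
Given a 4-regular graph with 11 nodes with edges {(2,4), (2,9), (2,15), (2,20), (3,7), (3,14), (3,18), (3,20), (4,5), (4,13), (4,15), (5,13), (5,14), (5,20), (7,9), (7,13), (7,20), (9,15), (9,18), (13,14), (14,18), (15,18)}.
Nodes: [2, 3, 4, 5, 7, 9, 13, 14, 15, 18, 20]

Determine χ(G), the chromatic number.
χ(G) = 3

Clique number ω(G) = 3 (lower bound: χ ≥ ω).
The clique on [2, 9, 15] has size 3, forcing χ ≥ 3, and the coloring below uses 3 colors, so χ(G) = 3.
A valid 3-coloring: color 1: [3, 13, 15]; color 2: [2, 5, 7, 18]; color 3: [4, 9, 14, 20].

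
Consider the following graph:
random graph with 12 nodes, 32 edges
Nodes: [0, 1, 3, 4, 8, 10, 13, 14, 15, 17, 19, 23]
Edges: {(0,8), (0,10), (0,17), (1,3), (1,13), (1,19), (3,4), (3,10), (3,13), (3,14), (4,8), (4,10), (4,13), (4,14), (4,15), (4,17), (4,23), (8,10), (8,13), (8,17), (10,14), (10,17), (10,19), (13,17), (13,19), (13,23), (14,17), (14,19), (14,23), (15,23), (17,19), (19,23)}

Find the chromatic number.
Clique number ω(G) = 4 (lower bound: χ ≥ ω).
The clique on [0, 8, 10, 17] has size 4, forcing χ ≥ 4, and the coloring below uses 4 colors, so χ(G) = 4.
A valid 4-coloring: color 1: [0, 4, 19]; color 2: [3, 17, 23]; color 3: [10, 13, 15]; color 4: [1, 8, 14].

χ(G) = 4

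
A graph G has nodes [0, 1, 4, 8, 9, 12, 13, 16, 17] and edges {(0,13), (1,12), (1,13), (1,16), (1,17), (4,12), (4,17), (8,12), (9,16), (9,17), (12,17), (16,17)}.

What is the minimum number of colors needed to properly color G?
χ(G) = 3

Clique number ω(G) = 3 (lower bound: χ ≥ ω).
The clique on [1, 16, 17] has size 3, forcing χ ≥ 3, and the coloring below uses 3 colors, so χ(G) = 3.
A valid 3-coloring: color 1: [8, 13, 17]; color 2: [0, 1, 4, 9]; color 3: [12, 16].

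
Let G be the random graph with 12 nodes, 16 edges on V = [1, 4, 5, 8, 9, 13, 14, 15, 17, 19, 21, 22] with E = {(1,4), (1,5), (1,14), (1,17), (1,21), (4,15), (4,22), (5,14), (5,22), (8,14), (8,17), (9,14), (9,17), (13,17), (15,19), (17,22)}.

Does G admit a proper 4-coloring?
Yes, G is 4-colorable

A valid 4-coloring: color 1: [4, 14, 17, 19, 21]; color 2: [1, 8, 9, 13, 15, 22]; color 3: [5].
(χ(G) = 3 ≤ 4.)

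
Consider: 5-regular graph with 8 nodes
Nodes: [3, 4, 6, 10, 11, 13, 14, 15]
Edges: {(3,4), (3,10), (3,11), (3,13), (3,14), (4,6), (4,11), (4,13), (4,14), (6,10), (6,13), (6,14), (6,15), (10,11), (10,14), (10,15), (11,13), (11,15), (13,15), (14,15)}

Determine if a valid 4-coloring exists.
A valid 4-coloring: color 1: [13, 14]; color 2: [4, 10]; color 3: [6, 11]; color 4: [3, 15].
(χ(G) = 4 ≤ 4.)

Yes, G is 4-colorable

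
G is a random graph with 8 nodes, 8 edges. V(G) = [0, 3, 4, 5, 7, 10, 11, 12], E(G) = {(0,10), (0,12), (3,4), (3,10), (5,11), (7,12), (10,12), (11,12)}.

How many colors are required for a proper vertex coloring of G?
Clique number ω(G) = 3 (lower bound: χ ≥ ω).
The clique on [0, 10, 12] has size 3, forcing χ ≥ 3, and the coloring below uses 3 colors, so χ(G) = 3.
A valid 3-coloring: color 1: [3, 5, 12]; color 2: [4, 7, 10, 11]; color 3: [0].

χ(G) = 3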